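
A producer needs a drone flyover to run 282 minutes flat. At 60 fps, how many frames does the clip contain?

1015200 frames

282 min = 16920 s.
Frames = 16920 × 60 = 1015200.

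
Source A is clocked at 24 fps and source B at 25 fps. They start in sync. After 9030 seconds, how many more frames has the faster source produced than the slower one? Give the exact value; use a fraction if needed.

9030 frames

A emits 24 × 9030 = 216720 frames; B emits 25 × 9030 = 225750.
Difference = 9030 frames; B is ahead of A.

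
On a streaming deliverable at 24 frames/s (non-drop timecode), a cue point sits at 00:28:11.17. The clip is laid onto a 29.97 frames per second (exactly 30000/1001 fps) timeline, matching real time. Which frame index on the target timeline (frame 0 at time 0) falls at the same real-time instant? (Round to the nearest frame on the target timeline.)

frame 50701

Source frame index: (0×3600 + 28×60 + 11) × 24 + 17 = 40601.
Real time: 40601 / (24) = 40601/24 s.
Target frame: (40601/24) × (30000/1001) = 4613750/91 ≈ 50700.549 → 50701.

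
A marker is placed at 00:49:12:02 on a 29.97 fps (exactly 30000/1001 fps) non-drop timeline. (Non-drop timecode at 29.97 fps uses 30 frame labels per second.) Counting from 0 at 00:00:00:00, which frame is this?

88562

Total seconds to the label: (0 × 3600 + 49 × 60 + 12) = 2952.
Frame index = 2952 × 30 + 2 = 88562.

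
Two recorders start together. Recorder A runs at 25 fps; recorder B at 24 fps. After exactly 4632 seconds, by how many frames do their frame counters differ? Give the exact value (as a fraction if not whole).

4632 frames

A emits 25 × 4632 = 115800 frames; B emits 24 × 4632 = 111168.
Difference = 4632 frames; B is behind A.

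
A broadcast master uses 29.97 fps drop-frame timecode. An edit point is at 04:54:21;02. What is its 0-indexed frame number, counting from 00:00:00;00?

529302

As if non-drop at 30 labels/s: (4 × 3600 + 54 × 60 + 21) × 30 + 2 = 529832.
Minute boundaries passed: 294; those not divisible by 10: 294 − 29 = 265; dropped labels = 2 × 265 = 530.
Actual frame index = 529832 − 530 = 529302.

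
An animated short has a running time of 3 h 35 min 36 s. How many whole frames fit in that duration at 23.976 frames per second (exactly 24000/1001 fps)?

3 h 35 min 36 s = 12936 s.
Frames = 12936 × 24000/1001 = 4032000/13 ≈ 310153.8462.
Complete frames: 310153.

310153 frames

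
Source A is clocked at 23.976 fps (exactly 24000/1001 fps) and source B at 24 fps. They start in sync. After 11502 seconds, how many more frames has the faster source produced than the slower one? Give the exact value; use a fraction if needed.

A emits 24000/1001 × 11502 = 276048000/1001 frames; B emits 24 × 11502 = 276048.
Difference = 276048/1001 frames (≈ 275.7722); B is ahead of A.

276048/1001 frames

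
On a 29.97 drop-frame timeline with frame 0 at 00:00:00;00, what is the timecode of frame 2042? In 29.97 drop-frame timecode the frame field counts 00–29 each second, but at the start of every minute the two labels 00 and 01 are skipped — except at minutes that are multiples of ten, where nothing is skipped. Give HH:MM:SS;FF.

00:01:08;04

Ten DF minutes hold 17982 frames, so frame 2042 lies in block 0 (frames 0–17981) with 2042 frames into that block.
The block's first minute is 1800 frames and the rest 1798 each; 2042 frames reaches minute 1, so 0 × 18 + 1 × 2 = 2 labels have been skipped so far.
Adding those back, label number 2042 + 2 = 2044 at 30 labels/s is 68 s + 4 f = 0 h 1 min 8 s frame 4, i.e. 00:01:08;04.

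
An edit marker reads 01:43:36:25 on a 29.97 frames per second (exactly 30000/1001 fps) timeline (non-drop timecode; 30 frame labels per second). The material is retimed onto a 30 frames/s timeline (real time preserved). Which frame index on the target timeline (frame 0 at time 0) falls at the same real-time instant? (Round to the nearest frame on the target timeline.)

frame 186692

Source frame index: (1×3600 + 43×60 + 36) × 30 + 25 = 186505.
Real time: 186505 / (30000/1001) = 37338301/6000 s.
Target frame: (37338301/6000) × (30) = 37338301/200 ≈ 186691.505 → 186692.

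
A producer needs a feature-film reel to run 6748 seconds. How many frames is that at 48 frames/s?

323904 frames

Frames = 6748 × 48 = 323904.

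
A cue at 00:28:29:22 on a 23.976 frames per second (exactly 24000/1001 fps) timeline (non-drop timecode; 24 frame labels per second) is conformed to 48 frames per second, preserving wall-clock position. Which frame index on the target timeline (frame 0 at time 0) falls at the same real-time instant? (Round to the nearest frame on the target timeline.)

Source frame index: (0×3600 + 28×60 + 29) × 24 + 22 = 41038.
Real time: 41038 / (24000/1001) = 20539519/12000 s.
Target frame: (20539519/12000) × (48) = 20539519/250 ≈ 82158.076 → 82158.

frame 82158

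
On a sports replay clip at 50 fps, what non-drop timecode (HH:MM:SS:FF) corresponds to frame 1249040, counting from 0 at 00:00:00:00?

1249040 ÷ 50 = 24980 full seconds, remainder 40 frames.
24980 s = 6 h 56 min 20 s.
Timecode: 06:56:20:40.

06:56:20:40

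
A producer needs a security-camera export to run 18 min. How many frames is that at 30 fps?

18 min = 1080 s.
Frames = 1080 × 30 = 32400.

32400 frames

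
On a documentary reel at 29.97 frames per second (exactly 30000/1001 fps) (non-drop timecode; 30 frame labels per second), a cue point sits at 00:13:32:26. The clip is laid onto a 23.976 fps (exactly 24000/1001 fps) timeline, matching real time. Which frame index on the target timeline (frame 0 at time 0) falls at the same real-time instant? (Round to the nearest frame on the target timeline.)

frame 19509

Source frame index: (0×3600 + 13×60 + 32) × 30 + 26 = 24386.
Real time: 24386 / (30000/1001) = 12205193/15000 s.
Target frame: (12205193/15000) × (24000/1001) = 97544/5 ≈ 19508.800 → 19509.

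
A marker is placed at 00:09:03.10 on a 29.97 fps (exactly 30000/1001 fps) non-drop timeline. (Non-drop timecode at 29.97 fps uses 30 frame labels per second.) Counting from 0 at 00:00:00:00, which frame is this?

frame 16300

Total seconds to the label: (0 × 3600 + 9 × 60 + 3) = 543.
Frame index = 543 × 30 + 10 = 16300.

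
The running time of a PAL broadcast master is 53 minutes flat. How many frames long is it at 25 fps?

53 min = 3180 s.
Frames = 3180 × 25 = 79500.

79500 frames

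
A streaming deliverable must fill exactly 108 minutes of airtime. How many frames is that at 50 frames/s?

324000 frames

108 min = 6480 s.
Frames = 6480 × 50 = 324000.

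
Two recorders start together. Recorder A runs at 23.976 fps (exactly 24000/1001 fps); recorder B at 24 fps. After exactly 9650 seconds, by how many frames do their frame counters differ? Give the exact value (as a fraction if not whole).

231600/1001 frames

A emits 24000/1001 × 9650 = 231600000/1001 frames; B emits 24 × 9650 = 231600.
Difference = 231600/1001 frames (≈ 231.3686); B is ahead of A.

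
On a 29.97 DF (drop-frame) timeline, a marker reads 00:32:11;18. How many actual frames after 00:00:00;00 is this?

57890

As if non-drop at 30 labels/s: (0 × 3600 + 32 × 60 + 11) × 30 + 18 = 57948.
Minute boundaries passed: 32; those not divisible by 10: 32 − 3 = 29; dropped labels = 2 × 29 = 58.
Actual frame index = 57948 − 58 = 57890.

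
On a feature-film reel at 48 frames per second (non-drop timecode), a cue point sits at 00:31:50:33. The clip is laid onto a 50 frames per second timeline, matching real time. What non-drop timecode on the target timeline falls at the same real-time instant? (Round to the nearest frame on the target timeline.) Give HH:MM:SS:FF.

00:31:50:34

Source frame index: (0×3600 + 31×60 + 50) × 48 + 33 = 91713.
Real time: 91713 / (48) = 30571/16 s.
Target frame: (30571/16) × (50) = 764275/8 ≈ 95534.375 → 95534.
At 50 labels/s: frame 95534 → 00:31:50:34.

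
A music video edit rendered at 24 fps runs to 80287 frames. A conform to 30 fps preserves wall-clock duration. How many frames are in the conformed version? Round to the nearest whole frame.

Frames at target rate = 80287 × (30) / (24) = 401435/4 ≈ 100358.750.
Nearest whole frame: 100359.

100359 frames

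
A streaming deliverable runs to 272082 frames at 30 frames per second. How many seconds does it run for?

9069.4 seconds

Running time = 272082 / (30) = 9069.4 s.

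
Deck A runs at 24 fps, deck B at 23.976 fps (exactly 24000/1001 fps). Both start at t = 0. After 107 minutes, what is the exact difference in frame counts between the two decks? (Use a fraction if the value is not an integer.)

107 min = 6420 s.
A emits 24 × 6420 = 154080 frames; B emits 24000/1001 × 6420 = 154080000/1001.
Difference = 154080/1001 frames (≈ 153.9261); B is behind A.

154080/1001 frames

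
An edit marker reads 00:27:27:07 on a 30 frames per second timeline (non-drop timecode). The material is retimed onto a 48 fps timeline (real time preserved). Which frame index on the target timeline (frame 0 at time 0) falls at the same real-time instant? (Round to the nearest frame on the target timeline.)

frame 79067

Source frame index: (0×3600 + 27×60 + 27) × 30 + 7 = 49417.
Real time: 49417 / (30) = 49417/30 s.
Target frame: (49417/30) × (48) = 395336/5 ≈ 79067.200 → 79067.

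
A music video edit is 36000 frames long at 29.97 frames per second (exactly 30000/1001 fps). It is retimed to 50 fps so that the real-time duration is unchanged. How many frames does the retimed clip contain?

Target frames = source frames × (target rate / source rate) = 36000 × (50)/(30000/1001) = 36000 × 1001/600 = 60060.

60060 frames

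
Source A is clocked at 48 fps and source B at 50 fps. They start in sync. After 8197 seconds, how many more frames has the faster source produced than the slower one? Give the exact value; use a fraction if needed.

16394 frames

A emits 48 × 8197 = 393456 frames; B emits 50 × 8197 = 409850.
Difference = 16394 frames; B is ahead of A.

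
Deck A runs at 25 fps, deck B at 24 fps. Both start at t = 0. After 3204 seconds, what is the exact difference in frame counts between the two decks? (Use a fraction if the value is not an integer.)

A emits 25 × 3204 = 80100 frames; B emits 24 × 3204 = 76896.
Difference = 3204 frames; B is behind A.

3204 frames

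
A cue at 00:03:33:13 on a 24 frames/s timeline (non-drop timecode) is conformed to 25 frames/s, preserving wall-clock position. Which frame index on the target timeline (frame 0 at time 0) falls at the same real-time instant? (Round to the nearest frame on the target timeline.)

Source frame index: (0×3600 + 3×60 + 33) × 24 + 13 = 5125.
Real time: 5125 / (24) = 5125/24 s.
Target frame: (5125/24) × (25) = 128125/24 ≈ 5338.542 → 5339.

frame 5339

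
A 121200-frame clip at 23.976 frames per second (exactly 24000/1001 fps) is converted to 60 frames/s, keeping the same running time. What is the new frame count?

Target frames = source frames × (target rate / source rate) = 121200 × (60)/(24000/1001) = 121200 × 1001/400 = 303303.

303303 frames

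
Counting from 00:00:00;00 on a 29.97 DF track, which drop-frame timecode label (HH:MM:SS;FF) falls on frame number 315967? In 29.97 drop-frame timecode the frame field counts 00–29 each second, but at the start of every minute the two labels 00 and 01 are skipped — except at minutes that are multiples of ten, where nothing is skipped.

Each 10-minute DF block holds 10 × 60 × 30 − 9 × 2 = 17982 frames. 315967 ÷ 17982 → 17 full blocks, remainder 10273.
Within the partial block the first minute is 1800 frames and each further minute 1798, so 5 further minute boundaries passed. Total skipped labels = 18 × 17 + 2 × 5 = 316.
Non-drop label index = 315967 + 316 = 316283; at 30 labels/s that is 02:55:42:23, i.e. DF 02:55:42;23.

02:55:42;23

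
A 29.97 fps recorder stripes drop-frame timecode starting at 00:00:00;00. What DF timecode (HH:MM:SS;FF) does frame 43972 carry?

Each 10-minute DF block holds 10 × 60 × 30 − 9 × 2 = 17982 frames. 43972 ÷ 17982 → 2 full blocks, remainder 8008.
Within the partial block the first minute is 1800 frames and each further minute 1798, so 4 further minute boundaries passed. Total skipped labels = 18 × 2 + 2 × 4 = 44.
Non-drop label index = 43972 + 44 = 44016; at 30 labels/s that is 00:24:27:06, i.e. DF 00:24:27;06.

00:24:27;06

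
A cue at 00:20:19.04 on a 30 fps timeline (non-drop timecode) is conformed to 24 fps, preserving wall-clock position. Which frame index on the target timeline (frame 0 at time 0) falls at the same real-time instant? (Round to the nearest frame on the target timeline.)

Source frame index: (0×3600 + 20×60 + 19) × 30 + 4 = 36574.
Real time: 36574 / (30) = 18287/15 s.
Target frame: (18287/15) × (24) = 146296/5 ≈ 29259.200 → 29259.

frame 29259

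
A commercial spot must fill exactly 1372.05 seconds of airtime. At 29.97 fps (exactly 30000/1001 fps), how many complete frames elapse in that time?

Frames = 1372.05 × 30000/1001 = 41161500/1001 ≈ 41120.3796.
Complete frames: 41120.

41120 frames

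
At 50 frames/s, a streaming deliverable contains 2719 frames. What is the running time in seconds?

Running time = 2719 / (50) = 54.38 s.

54.38 seconds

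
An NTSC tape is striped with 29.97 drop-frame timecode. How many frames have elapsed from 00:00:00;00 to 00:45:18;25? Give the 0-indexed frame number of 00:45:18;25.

81483

Complete 10-minute blocks: 4, each 17982 frames → 71928.
Remaining 5 whole minutes in the current block: 1800 + 4 × 1798 = 8992 frames.
Within the current minute: 18 × 30 + 25 − 2 = 563 (labels ;00/;01 skipped at this minute). Total = 71928 + 8992 + 563 = 81483.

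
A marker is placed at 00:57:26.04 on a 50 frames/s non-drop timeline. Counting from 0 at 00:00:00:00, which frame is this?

Total seconds to the label: (0 × 3600 + 57 × 60 + 26) = 3446.
Frame index = 3446 × 50 + 4 = 172304.

172304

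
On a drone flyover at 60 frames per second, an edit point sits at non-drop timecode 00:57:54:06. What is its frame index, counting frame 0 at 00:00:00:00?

208446

Total seconds to the label: (0 × 3600 + 57 × 60 + 54) = 3474.
Frame index = 3474 × 60 + 6 = 208446.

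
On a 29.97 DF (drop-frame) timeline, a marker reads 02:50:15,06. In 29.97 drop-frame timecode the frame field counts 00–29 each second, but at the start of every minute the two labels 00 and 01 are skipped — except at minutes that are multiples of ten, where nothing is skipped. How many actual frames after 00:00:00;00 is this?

As if non-drop at 30 labels/s: (2 × 3600 + 50 × 60 + 15) × 30 + 6 = 306456.
Minute boundaries passed: 170; those not divisible by 10: 170 − 17 = 153; dropped labels = 2 × 153 = 306.
Actual frame index = 306456 − 306 = 306150.

306150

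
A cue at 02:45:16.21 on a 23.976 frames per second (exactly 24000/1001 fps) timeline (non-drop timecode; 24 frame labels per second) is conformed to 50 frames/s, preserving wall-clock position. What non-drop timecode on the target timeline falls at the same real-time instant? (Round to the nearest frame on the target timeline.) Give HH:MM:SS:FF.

Source frame index: (2×3600 + 45×60 + 16) × 24 + 21 = 238005.
Real time: 238005 / (24000/1001) = 15882867/1600 s.
Target frame: (15882867/1600) × (50) = 15882867/32 ≈ 496339.594 → 496340.
At 50 labels/s: frame 496340 → 02:45:26:40.

02:45:26:40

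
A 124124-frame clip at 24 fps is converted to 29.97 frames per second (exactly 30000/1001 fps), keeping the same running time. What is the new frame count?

Target frames = source frames × (target rate / source rate) = 124124 × (30000/1001)/(24) = 124124 × 1250/1001 = 155000.

155000 frames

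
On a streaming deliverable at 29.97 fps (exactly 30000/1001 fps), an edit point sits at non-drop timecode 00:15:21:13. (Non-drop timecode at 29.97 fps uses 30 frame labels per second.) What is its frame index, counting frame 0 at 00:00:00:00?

Total seconds to the label: (0 × 3600 + 15 × 60 + 21) = 921.
Frame index = 921 × 30 + 13 = 27643.

27643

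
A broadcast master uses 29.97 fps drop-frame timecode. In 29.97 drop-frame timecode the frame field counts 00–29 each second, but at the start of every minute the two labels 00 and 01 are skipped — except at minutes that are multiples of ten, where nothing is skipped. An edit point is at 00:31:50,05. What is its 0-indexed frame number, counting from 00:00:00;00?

As if non-drop at 30 labels/s: (0 × 3600 + 31 × 60 + 50) × 30 + 5 = 57305.
Minute boundaries passed: 31; those not divisible by 10: 31 − 3 = 28; dropped labels = 2 × 28 = 56.
Actual frame index = 57305 − 56 = 57249.

57249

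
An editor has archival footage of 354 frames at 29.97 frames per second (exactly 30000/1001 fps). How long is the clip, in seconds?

11.8118 seconds

Running time = 354 / (30000/1001) = 11.8118 s.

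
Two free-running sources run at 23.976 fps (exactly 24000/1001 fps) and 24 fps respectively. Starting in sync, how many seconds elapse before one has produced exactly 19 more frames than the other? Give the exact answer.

19019/24 seconds

The gap grows by |24 − 24000/1001| = 24/1001 frames per second.
Time for a 19-frame gap: 19 ÷ (24/1001) = 19019/24 s.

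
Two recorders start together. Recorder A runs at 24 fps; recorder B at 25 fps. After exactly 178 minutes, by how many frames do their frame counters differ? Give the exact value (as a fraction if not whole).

178 min = 10680 s.
A emits 24 × 10680 = 256320 frames; B emits 25 × 10680 = 267000.
Difference = 10680 frames; B is ahead of A.

10680 frames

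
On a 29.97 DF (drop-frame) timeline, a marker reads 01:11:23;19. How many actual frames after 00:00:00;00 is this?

Complete 10-minute blocks: 7, each 17982 frames → 125874.
Remaining 1 whole minute in the current block: 1800 + 0 × 1798 = 1800 frames.
Within the current minute: 23 × 30 + 19 − 2 = 707 (labels ;00/;01 skipped at this minute). Total = 125874 + 1800 + 707 = 128381.

128381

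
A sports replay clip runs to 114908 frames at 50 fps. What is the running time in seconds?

Running time = 114908 / (50) = 2298.16 s.

2298.16 seconds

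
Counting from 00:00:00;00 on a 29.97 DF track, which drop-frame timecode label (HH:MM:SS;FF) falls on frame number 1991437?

18:27:27;21

Ten DF minutes hold 17982 frames, so frame 1991437 lies in block 110 (frames 1978020–1996001) with 13417 frames into that block.
The block's first minute is 1800 frames and the rest 1798 each; 13417 frames reaches minute 7, so 110 × 18 + 7 × 2 = 1994 labels have been skipped so far.
Adding those back, label number 1991437 + 1994 = 1993431 at 30 labels/s is 66447 s + 21 f = 18 h 27 min 27 s frame 21, i.e. 18:27:27;21.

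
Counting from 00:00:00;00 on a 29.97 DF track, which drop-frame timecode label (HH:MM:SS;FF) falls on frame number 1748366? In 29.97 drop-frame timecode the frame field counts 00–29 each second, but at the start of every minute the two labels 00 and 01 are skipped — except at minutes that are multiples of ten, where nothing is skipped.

Ten DF minutes hold 17982 frames, so frame 1748366 lies in block 97 (frames 1744254–1762235) with 4112 frames into that block.
The block's first minute is 1800 frames and the rest 1798 each; 4112 frames reaches minute 2, so 97 × 18 + 2 × 2 = 1750 labels have been skipped so far.
Adding those back, label number 1748366 + 1750 = 1750116 at 30 labels/s is 58337 s + 6 f = 16 h 12 min 17 s frame 6, i.e. 16:12:17;06.

16:12:17;06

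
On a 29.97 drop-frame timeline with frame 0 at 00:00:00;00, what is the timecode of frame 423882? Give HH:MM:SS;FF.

03:55:43;16

Each 10-minute DF block holds 10 × 60 × 30 − 9 × 2 = 17982 frames. 423882 ÷ 17982 → 23 full blocks, remainder 10296.
Within the partial block the first minute is 1800 frames and each further minute 1798, so 5 further minute boundaries passed. Total skipped labels = 18 × 23 + 2 × 5 = 424.
Non-drop label index = 423882 + 424 = 424306; at 30 labels/s that is 03:55:43:16, i.e. DF 03:55:43;16.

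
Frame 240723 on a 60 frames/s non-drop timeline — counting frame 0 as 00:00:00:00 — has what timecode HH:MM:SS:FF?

01:06:52:03

240723 ÷ 60 = 4012 full seconds, remainder 3 frames.
4012 s = 1 h 6 min 52 s.
Timecode: 01:06:52:03.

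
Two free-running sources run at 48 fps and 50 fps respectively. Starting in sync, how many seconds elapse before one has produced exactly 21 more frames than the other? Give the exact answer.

The gap grows by |50 − 48| = 2 frames per second.
Time for a 21-frame gap: 21 ÷ (2) = 10.5 s.

10.5 seconds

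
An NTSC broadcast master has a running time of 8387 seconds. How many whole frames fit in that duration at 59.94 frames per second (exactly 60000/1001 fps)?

Frames = 8387 × 60000/1001 = 503220000/1001 ≈ 502717.2827.
Complete frames: 502717.

502717 frames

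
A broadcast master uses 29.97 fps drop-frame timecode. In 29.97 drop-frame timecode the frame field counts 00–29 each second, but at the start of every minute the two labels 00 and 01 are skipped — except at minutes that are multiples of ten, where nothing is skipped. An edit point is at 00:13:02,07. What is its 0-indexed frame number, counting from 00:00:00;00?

Complete 10-minute blocks: 1, each 17982 frames → 17982.
Remaining 3 whole minutes in the current block: 1800 + 2 × 1798 = 5396 frames.
Within the current minute: 2 × 30 + 7 − 2 = 65 (labels ;00/;01 skipped at this minute). Total = 17982 + 5396 + 65 = 23443.

23443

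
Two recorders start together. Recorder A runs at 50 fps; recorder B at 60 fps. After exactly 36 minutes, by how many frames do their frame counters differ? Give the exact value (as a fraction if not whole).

36 min = 2160 s.
A emits 50 × 2160 = 108000 frames; B emits 60 × 2160 = 129600.
Difference = 21600 frames; B is ahead of A.

21600 frames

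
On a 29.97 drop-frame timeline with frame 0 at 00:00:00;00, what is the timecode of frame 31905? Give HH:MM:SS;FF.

Ten DF minutes hold 17982 frames, so frame 31905 lies in block 1 (frames 17982–35963) with 13923 frames into that block.
The block's first minute is 1800 frames and the rest 1798 each; 13923 frames reaches minute 7, so 1 × 18 + 7 × 2 = 32 labels have been skipped so far.
Adding those back, label number 31905 + 32 = 31937 at 30 labels/s is 1064 s + 17 f = 0 h 17 min 44 s frame 17, i.e. 00:17:44;17.

00:17:44;17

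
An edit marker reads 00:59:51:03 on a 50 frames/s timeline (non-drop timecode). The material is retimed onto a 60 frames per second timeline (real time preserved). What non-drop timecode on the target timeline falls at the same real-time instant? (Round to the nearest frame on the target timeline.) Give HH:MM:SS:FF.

00:59:51:04

Source frame index: (0×3600 + 59×60 + 51) × 50 + 3 = 179553.
Real time: 179553 / (50) = 179553/50 s.
Target frame: (179553/50) × (60) = 1077318/5 ≈ 215463.600 → 215464.
At 60 labels/s: frame 215464 → 00:59:51:04.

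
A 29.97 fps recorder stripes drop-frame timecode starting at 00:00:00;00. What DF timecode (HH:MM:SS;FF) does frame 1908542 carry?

17:41:21;22

Each 10-minute DF block holds 10 × 60 × 30 − 9 × 2 = 17982 frames. 1908542 ÷ 17982 → 106 full blocks, remainder 2450.
Within the partial block the first minute is 1800 frames and each further minute 1798, so 1 further minute boundary passed. Total skipped labels = 18 × 106 + 2 × 1 = 1910.
Non-drop label index = 1908542 + 1910 = 1910452; at 30 labels/s that is 17:41:21:22, i.e. DF 17:41:21;22.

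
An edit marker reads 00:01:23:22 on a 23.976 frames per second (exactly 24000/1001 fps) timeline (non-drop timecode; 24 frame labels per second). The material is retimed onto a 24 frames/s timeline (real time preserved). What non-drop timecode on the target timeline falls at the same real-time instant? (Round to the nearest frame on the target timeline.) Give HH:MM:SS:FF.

00:01:24:00

Source frame index: (0×3600 + 1×60 + 23) × 24 + 22 = 2014.
Real time: 2014 / (24000/1001) = 1008007/12000 s.
Target frame: (1008007/12000) × (24) = 1008007/500 ≈ 2016.014 → 2016.
At 24 labels/s: frame 2016 → 00:01:24:00.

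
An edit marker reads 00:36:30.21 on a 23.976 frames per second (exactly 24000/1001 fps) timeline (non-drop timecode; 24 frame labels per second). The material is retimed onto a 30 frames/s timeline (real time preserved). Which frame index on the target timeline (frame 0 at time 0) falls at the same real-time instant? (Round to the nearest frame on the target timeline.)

frame 65792

Source frame index: (0×3600 + 36×60 + 30) × 24 + 21 = 52581.
Real time: 52581 / (24000/1001) = 17544527/8000 s.
Target frame: (17544527/8000) × (30) = 52633581/800 ≈ 65791.976 → 65792.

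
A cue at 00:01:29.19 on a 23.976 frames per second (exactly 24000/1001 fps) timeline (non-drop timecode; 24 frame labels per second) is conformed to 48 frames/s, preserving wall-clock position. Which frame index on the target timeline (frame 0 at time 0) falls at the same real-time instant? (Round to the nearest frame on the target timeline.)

Source frame index: (0×3600 + 1×60 + 29) × 24 + 19 = 2155.
Real time: 2155 / (24000/1001) = 431431/4800 s.
Target frame: (431431/4800) × (48) = 431431/100 ≈ 4314.310 → 4314.

frame 4314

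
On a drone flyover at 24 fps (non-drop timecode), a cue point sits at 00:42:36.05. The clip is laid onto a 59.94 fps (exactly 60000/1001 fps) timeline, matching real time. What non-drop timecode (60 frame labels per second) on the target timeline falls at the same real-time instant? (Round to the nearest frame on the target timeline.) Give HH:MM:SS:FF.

Source frame index: (0×3600 + 42×60 + 36) × 24 + 5 = 61349.
Real time: 61349 / (24) = 61349/24 s.
Target frame: (61349/24) × (60000/1001) = 153372500/1001 ≈ 153219.281 → 153219.
At 60 labels/s: frame 153219 → 00:42:33:39.

00:42:33:39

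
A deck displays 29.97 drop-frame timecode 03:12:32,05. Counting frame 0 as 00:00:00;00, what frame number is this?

346219

Complete 10-minute blocks: 19, each 17982 frames → 341658.
Remaining 2 whole minutes in the current block: 1800 + 1 × 1798 = 3598 frames.
Within the current minute: 32 × 30 + 5 − 2 = 963 (labels ;00/;01 skipped at this minute). Total = 341658 + 3598 + 963 = 346219.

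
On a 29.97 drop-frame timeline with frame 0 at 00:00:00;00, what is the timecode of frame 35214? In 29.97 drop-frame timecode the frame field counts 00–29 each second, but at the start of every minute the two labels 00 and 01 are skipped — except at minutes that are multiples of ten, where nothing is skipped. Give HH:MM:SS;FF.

00:19:35;00

Ten DF minutes hold 17982 frames, so frame 35214 lies in block 1 (frames 17982–35963) with 17232 frames into that block.
The block's first minute is 1800 frames and the rest 1798 each; 17232 frames reaches minute 9, so 1 × 18 + 9 × 2 = 36 labels have been skipped so far.
Adding those back, label number 35214 + 36 = 35250 at 30 labels/s is 1175 s + 0 f = 0 h 19 min 35 s frame 0, i.e. 00:19:35;00.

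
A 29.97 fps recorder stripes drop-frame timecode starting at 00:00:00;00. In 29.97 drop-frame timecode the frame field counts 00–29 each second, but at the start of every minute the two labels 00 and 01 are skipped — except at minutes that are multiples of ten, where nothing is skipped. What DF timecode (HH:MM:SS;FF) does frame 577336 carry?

05:21:03;24

Ten DF minutes hold 17982 frames, so frame 577336 lies in block 32 (frames 575424–593405) with 1912 frames into that block.
The block's first minute is 1800 frames and the rest 1798 each; 1912 frames reaches minute 1, so 32 × 18 + 1 × 2 = 578 labels have been skipped so far.
Adding those back, label number 577336 + 578 = 577914 at 30 labels/s is 19263 s + 24 f = 5 h 21 min 3 s frame 24, i.e. 05:21:03;24.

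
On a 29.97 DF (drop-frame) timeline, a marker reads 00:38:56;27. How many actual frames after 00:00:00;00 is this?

70037

As if non-drop at 30 labels/s: (0 × 3600 + 38 × 60 + 56) × 30 + 27 = 70107.
Minute boundaries passed: 38; those not divisible by 10: 38 − 3 = 35; dropped labels = 2 × 35 = 70.
Actual frame index = 70107 − 70 = 70037.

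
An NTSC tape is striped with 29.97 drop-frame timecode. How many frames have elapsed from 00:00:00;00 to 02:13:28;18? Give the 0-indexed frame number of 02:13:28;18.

240018

Complete 10-minute blocks: 13, each 17982 frames → 233766.
Remaining 3 whole minutes in the current block: 1800 + 2 × 1798 = 5396 frames.
Within the current minute: 28 × 30 + 18 − 2 = 856 (labels ;00/;01 skipped at this minute). Total = 233766 + 5396 + 856 = 240018.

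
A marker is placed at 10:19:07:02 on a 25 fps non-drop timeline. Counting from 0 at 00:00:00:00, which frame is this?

frame 928677

Total seconds to the label: (10 × 3600 + 19 × 60 + 7) = 37147.
Frame index = 37147 × 25 + 2 = 928677.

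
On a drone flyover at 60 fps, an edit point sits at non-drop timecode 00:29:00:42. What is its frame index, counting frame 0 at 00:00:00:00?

Total seconds to the label: (0 × 3600 + 29 × 60 + 0) = 1740.
Frame index = 1740 × 60 + 42 = 104442.

104442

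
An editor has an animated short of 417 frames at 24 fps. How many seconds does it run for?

17.375 seconds

Running time = 417 / (24) = 17.375 s.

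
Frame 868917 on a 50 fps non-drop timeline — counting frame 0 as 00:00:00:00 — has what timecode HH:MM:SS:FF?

04:49:38:17

868917 ÷ 50 = 17378 full seconds, remainder 17 frames.
17378 s = 4 h 49 min 38 s.
Timecode: 04:49:38:17.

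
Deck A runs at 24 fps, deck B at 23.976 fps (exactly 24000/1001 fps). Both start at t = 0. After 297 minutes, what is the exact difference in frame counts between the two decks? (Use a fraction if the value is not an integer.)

38880/91 frames

297 min = 17820 s.
A emits 24 × 17820 = 427680 frames; B emits 24000/1001 × 17820 = 38880000/91.
Difference = 38880/91 frames (≈ 427.2527); B is behind A.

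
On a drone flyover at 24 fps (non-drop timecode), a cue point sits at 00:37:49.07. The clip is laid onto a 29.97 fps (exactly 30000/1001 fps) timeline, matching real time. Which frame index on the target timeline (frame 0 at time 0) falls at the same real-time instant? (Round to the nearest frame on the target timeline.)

frame 68011

Source frame index: (0×3600 + 37×60 + 49) × 24 + 7 = 54463.
Real time: 54463 / (24) = 54463/24 s.
Target frame: (54463/24) × (30000/1001) = 68078750/1001 ≈ 68010.739 → 68011.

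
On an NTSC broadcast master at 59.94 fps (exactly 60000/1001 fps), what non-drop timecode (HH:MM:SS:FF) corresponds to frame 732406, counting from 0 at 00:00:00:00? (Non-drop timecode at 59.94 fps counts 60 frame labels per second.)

03:23:26:46

732406 ÷ 60 = 12206 full seconds, remainder 46 frames.
12206 s = 3 h 23 min 26 s.
Timecode: 03:23:26:46.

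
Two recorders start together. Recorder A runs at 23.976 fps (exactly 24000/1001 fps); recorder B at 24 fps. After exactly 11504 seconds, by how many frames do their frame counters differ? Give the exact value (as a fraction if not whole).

276096/1001 frames

A emits 24000/1001 × 11504 = 276096000/1001 frames; B emits 24 × 11504 = 276096.
Difference = 276096/1001 frames (≈ 275.8202); B is ahead of A.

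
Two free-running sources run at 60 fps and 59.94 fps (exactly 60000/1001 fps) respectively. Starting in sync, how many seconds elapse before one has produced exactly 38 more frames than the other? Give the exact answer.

19019/30 seconds

The gap grows by |60000/1001 − 60| = 60/1001 frames per second.
Time for a 38-frame gap: 38 ÷ (60/1001) = 19019/30 s.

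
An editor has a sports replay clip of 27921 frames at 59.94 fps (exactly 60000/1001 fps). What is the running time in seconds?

465.81535 seconds

Running time = 27921 / (60000/1001) = 465.81535 s.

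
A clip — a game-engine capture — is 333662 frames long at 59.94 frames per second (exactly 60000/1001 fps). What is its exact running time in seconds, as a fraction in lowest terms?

166997831/30000 seconds

Running time = 333662 ÷ (60000/1001) = 333662 × 1001/60000 = 166997831/30000 s.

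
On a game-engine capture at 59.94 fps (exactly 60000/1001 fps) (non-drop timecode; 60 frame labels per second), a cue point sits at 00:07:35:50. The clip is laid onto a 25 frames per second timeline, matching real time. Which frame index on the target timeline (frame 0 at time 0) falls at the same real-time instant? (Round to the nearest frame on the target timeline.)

Source frame index: (0×3600 + 7×60 + 35) × 60 + 50 = 27350.
Real time: 27350 / (60000/1001) = 547547/1200 s.
Target frame: (547547/1200) × (25) = 547547/48 ≈ 11407.229 → 11407.

frame 11407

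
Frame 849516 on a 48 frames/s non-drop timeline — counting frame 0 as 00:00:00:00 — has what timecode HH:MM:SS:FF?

04:54:58:12

849516 ÷ 48 = 17698 full seconds, remainder 12 frames.
17698 s = 4 h 54 min 58 s.
Timecode: 04:54:58:12.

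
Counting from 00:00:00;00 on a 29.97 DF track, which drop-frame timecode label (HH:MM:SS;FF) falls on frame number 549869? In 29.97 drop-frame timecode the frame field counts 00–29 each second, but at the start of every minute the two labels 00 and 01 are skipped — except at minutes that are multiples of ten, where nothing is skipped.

Each 10-minute DF block holds 10 × 60 × 30 − 9 × 2 = 17982 frames. 549869 ÷ 17982 → 30 full blocks, remainder 10409.
Within the partial block the first minute is 1800 frames and each further minute 1798, so 5 further minute boundaries passed. Total skipped labels = 18 × 30 + 2 × 5 = 550.
Non-drop label index = 549869 + 550 = 550419; at 30 labels/s that is 05:05:47:09, i.e. DF 05:05:47;09.

05:05:47;09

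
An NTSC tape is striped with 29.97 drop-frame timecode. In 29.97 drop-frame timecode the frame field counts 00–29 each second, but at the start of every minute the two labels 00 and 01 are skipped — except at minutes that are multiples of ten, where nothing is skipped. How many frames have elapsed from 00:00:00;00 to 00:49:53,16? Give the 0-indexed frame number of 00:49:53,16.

Complete 10-minute blocks: 4, each 17982 frames → 71928.
Remaining 9 whole minutes in the current block: 1800 + 8 × 1798 = 16184 frames.
Within the current minute: 53 × 30 + 16 − 2 = 1604 (labels ;00/;01 skipped at this minute). Total = 71928 + 16184 + 1604 = 89716.

89716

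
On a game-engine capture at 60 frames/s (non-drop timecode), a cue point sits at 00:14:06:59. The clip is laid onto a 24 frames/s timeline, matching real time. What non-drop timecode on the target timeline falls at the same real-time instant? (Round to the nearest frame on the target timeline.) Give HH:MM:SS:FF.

00:14:07:00

Source frame index: (0×3600 + 14×60 + 6) × 60 + 59 = 50819.
Real time: 50819 / (60) = 50819/60 s.
Target frame: (50819/60) × (24) = 101638/5 ≈ 20327.600 → 20328.
At 24 labels/s: frame 20328 → 00:14:07:00.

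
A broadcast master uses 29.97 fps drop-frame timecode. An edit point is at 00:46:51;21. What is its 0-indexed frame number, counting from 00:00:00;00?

84267

Complete 10-minute blocks: 4, each 17982 frames → 71928.
Remaining 6 whole minutes in the current block: 1800 + 5 × 1798 = 10790 frames.
Within the current minute: 51 × 30 + 21 − 2 = 1549 (labels ;00/;01 skipped at this minute). Total = 71928 + 10790 + 1549 = 84267.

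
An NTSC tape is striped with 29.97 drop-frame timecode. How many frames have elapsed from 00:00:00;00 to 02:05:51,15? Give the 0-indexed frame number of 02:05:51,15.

Complete 10-minute blocks: 12, each 17982 frames → 215784.
Remaining 5 whole minutes in the current block: 1800 + 4 × 1798 = 8992 frames.
Within the current minute: 51 × 30 + 15 − 2 = 1543 (labels ;00/;01 skipped at this minute). Total = 215784 + 8992 + 1543 = 226319.

226319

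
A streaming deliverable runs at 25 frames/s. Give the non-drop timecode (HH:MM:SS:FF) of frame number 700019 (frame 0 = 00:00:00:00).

700019 ÷ 25 = 28000 full seconds, remainder 19 frames.
28000 s = 7 h 46 min 40 s.
Timecode: 07:46:40:19.

07:46:40:19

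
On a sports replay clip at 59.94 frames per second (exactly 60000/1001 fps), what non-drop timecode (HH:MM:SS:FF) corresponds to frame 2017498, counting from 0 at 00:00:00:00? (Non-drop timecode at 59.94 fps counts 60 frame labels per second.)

09:20:24:58

2017498 ÷ 60 = 33624 full seconds, remainder 58 frames.
33624 s = 9 h 20 min 24 s.
Timecode: 09:20:24:58.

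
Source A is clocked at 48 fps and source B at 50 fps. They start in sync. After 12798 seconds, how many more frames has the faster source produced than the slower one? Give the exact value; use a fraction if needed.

25596 frames

A emits 48 × 12798 = 614304 frames; B emits 50 × 12798 = 639900.
Difference = 25596 frames; B is ahead of A.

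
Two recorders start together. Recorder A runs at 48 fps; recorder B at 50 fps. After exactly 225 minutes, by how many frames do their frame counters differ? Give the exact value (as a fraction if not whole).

27000 frames

225 min = 13500 s.
A emits 48 × 13500 = 648000 frames; B emits 50 × 13500 = 675000.
Difference = 27000 frames; B is ahead of A.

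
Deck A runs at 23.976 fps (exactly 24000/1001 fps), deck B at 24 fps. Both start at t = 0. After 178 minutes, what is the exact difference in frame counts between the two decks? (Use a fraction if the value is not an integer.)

178 min = 10680 s.
A emits 24000/1001 × 10680 = 256320000/1001 frames; B emits 24 × 10680 = 256320.
Difference = 256320/1001 frames (≈ 256.0639); B is ahead of A.

256320/1001 frames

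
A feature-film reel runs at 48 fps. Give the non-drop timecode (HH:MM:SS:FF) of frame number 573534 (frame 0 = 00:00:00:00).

03:19:08:30

573534 ÷ 48 = 11948 full seconds, remainder 30 frames.
11948 s = 3 h 19 min 8 s.
Timecode: 03:19:08:30.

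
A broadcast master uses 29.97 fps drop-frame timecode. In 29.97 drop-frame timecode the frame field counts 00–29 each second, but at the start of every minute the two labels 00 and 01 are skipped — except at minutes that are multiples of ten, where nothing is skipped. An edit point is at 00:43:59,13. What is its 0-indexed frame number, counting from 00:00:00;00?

As if non-drop at 30 labels/s: (0 × 3600 + 43 × 60 + 59) × 30 + 13 = 79183.
Minute boundaries passed: 43; those not divisible by 10: 43 − 4 = 39; dropped labels = 2 × 39 = 78.
Actual frame index = 79183 − 78 = 79105.

79105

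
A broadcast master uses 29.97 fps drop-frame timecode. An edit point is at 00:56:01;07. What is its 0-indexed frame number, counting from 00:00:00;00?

As if non-drop at 30 labels/s: (0 × 3600 + 56 × 60 + 1) × 30 + 7 = 100837.
Minute boundaries passed: 56; those not divisible by 10: 56 − 5 = 51; dropped labels = 2 × 51 = 102.
Actual frame index = 100837 − 102 = 100735.

100735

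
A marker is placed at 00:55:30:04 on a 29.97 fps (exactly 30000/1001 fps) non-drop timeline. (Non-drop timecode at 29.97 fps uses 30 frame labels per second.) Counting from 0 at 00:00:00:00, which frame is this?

frame 99904

Total seconds to the label: (0 × 3600 + 55 × 60 + 30) = 3330.
Frame index = 3330 × 30 + 4 = 99904.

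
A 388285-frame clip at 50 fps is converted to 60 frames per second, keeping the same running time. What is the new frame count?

465942 frames

Target frames = source frames × (target rate / source rate) = 388285 × (60)/(50) = 388285 × 6/5 = 465942.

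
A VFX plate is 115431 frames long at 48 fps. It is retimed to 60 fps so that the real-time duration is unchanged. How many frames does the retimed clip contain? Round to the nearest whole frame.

144289 frames

Frames at target rate = 115431 × (60) / (48) = 577155/4 ≈ 144288.750.
Nearest whole frame: 144289.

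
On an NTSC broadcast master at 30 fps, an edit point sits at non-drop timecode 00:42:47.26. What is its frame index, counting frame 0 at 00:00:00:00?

Total seconds to the label: (0 × 3600 + 42 × 60 + 47) = 2567.
Frame index = 2567 × 30 + 26 = 77036.

frame 77036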